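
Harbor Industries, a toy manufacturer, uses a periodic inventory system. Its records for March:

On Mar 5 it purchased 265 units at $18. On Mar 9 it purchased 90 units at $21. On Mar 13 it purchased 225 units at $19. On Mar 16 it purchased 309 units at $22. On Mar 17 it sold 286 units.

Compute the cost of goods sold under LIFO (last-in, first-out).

COGS = $6,292

Mar 17, 286 sold [LIFO — newest first]: 286 @ $22 = $6,292
Ending inventory: 265 @ $18 + 90 @ $21 + 225 @ $19 + 23 @ $22 = $11,441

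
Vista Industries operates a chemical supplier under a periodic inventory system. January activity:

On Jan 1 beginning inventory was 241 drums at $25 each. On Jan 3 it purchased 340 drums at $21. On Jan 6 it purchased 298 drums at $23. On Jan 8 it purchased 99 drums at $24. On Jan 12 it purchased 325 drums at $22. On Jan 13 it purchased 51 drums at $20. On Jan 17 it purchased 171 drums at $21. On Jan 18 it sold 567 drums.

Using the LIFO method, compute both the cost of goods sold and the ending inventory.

COGS = $12,241; ending inventory = $21,915

Jan 18, 567 sold [LIFO — newest first]: 171 @ $21 + 51 @ $20 + 325 @ $22 + 20 @ $24 = $12,241
Ending inventory: 241 @ $25 + 340 @ $21 + 298 @ $23 + 79 @ $24 = $21,915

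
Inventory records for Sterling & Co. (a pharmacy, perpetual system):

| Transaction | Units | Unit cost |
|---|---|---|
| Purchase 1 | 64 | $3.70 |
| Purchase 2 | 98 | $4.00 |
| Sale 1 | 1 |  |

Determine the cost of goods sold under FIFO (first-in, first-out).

Sale 1 (1) [FIFO — oldest first]: 1 @ $3.70 = $3.70
Ending inventory: 63 @ $3.70 + 98 @ $4.00 = $625.10

COGS = $3.70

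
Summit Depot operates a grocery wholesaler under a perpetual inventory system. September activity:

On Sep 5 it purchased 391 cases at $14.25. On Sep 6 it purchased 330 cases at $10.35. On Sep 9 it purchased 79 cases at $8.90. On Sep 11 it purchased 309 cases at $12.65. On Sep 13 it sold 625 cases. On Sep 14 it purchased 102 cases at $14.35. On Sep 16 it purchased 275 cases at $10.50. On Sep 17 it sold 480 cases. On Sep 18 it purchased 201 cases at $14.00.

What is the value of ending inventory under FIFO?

Ending inventory = $7,215.80

Sep 13, 625 sold [FIFO — oldest first]: 391 @ $14.25 + 234 @ $10.35 = $7,993.65
Sep 17, 480 sold [FIFO — oldest first]: 96 @ $10.35 + 79 @ $8.90 + 305 @ $12.65 = $5,554.95
Total COGS = $7,993.65 + $5,554.95 = $13,548.60
Ending inventory: 4 @ $12.65 + 102 @ $14.35 + 275 @ $10.50 + 201 @ $14.00 = $7,215.80
Check: goods available $20,764.40 = COGS $13,548.60 + ending $7,215.80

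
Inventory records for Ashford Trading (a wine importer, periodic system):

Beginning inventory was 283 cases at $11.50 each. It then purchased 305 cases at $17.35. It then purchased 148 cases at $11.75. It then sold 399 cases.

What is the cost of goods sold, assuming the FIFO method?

Sale 1 (399) [FIFO — oldest first]: 283 @ $11.50 + 116 @ $17.35 = $5,267.10
Ending inventory: 189 @ $17.35 + 148 @ $11.75 = $5,018.15
Check: goods available $10,285.25 = COGS $5,267.10 + ending $5,018.15

COGS = $5,267.10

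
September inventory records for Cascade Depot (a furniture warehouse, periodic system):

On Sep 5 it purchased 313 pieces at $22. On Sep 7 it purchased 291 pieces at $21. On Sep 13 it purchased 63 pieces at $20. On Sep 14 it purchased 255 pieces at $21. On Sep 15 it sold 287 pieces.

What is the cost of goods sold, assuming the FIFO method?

COGS = $6,314

Sep 15, 287 sold [FIFO — oldest first]: 287 @ $22 = $6,314
Ending inventory: 26 @ $22 + 291 @ $21 + 63 @ $20 + 255 @ $21 = $13,298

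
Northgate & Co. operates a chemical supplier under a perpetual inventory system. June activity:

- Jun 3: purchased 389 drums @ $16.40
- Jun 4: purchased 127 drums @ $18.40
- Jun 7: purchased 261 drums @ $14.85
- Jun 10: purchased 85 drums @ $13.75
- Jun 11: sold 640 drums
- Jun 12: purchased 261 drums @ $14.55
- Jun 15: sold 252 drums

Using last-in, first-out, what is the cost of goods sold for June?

COGS = $13,786.80

Jun 11, 640 sold [LIFO — newest first]: 85 @ $13.75 + 261 @ $14.85 + 127 @ $18.40 + 167 @ $16.40 = $10,120.20
Jun 15, 252 sold [LIFO — newest first]: 252 @ $14.55 = $3,666.60
Total COGS = $10,120.20 + $3,666.60 = $13,786.80
Ending inventory: 222 @ $16.40 + 9 @ $14.55 = $3,771.75
Check: goods available $17,558.55 = COGS $13,786.80 + ending $3,771.75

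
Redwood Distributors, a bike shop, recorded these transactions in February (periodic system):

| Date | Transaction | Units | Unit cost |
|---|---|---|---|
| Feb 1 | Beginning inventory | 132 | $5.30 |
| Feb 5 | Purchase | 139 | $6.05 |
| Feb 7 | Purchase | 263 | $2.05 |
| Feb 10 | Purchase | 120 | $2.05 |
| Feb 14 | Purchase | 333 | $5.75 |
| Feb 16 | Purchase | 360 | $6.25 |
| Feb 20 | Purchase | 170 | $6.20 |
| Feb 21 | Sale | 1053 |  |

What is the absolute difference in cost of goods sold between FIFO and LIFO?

FIFO COGS: 132 @ $5.30 + 139 @ $6.05 + 263 @ $2.05 + 120 @ $2.05 + 333 @ $5.75 + 66 @ $6.25 = $4,652.95
LIFO COGS: 170 @ $6.20 + 360 @ $6.25 + 333 @ $5.75 + 120 @ $2.05 + 70 @ $2.05 = $5,608.25
Difference = |$4,652.95 − $5,608.25| = $955.30

$955.30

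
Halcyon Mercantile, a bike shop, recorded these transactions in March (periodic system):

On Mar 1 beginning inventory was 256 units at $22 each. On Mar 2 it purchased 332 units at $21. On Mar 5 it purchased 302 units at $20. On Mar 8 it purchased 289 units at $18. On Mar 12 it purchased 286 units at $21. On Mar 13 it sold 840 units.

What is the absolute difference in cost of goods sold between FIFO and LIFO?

$1,136

FIFO COGS: 256 @ $22 + 332 @ $21 + 252 @ $20 = $17,644
LIFO COGS: 286 @ $21 + 289 @ $18 + 265 @ $20 = $16,508
Difference = |$17,644 − $16,508| = $1,136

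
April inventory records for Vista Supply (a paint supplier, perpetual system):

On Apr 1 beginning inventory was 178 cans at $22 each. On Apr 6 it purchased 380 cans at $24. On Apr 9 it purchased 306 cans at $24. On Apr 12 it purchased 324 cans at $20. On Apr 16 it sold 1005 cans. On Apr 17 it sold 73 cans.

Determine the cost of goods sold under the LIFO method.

COGS = $24,440

Apr 16, 1005 sold [LIFO — newest first]: 324 @ $20 + 306 @ $24 + 375 @ $24 = $22,824
Apr 17, 73 sold [LIFO — newest first]: 5 @ $24 + 68 @ $22 = $1,616
Total COGS = $22,824 + $1,616 = $24,440
Ending inventory: 110 @ $22 = $2,420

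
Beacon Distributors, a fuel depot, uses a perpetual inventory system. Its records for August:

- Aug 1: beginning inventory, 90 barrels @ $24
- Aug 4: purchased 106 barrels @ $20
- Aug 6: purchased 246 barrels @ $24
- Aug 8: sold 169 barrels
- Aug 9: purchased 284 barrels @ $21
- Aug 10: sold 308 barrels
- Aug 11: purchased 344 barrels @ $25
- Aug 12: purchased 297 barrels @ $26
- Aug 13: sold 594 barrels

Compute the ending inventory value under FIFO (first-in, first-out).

Aug 8, 169 sold [FIFO — oldest first]: 90 @ $24 + 79 @ $20 = $3,740
Aug 10, 308 sold [FIFO — oldest first]: 27 @ $20 + 246 @ $24 + 35 @ $21 = $7,179
Aug 13, 594 sold [FIFO — oldest first]: 249 @ $21 + 344 @ $25 + 1 @ $26 = $13,855
Total COGS = $3,740 + $7,179 + $13,855 = $24,774
Ending inventory: 296 @ $26 = $7,696

Ending inventory = $7,696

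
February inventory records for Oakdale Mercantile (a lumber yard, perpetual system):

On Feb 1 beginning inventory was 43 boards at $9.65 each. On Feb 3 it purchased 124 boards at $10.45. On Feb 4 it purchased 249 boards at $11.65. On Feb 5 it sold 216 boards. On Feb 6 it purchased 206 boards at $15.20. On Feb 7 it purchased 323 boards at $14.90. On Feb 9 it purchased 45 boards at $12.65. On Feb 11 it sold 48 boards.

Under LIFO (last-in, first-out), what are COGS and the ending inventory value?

Feb 5, 216 sold [LIFO — newest first]: 216 @ $11.65 = $2,516.40
Feb 11, 48 sold [LIFO — newest first]: 45 @ $12.65 + 3 @ $14.90 = $613.95
Total COGS = $2,516.40 + $613.95 = $3,130.35
Ending inventory: 43 @ $9.65 + 124 @ $10.45 + 33 @ $11.65 + 206 @ $15.20 + 320 @ $14.90 = $9,994.40

COGS = $3,130.35; ending inventory = $9,994.40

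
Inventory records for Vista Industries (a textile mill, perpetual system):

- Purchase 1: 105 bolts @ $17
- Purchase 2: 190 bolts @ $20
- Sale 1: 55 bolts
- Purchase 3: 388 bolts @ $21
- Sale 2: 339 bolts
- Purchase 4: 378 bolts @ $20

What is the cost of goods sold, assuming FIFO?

Sale 1 (55) [FIFO — oldest first]: 55 @ $17 = $935
Sale 2 (339) [FIFO — oldest first]: 50 @ $17 + 190 @ $20 + 99 @ $21 = $6,729
Total COGS = $935 + $6,729 = $7,664
Ending inventory: 289 @ $21 + 378 @ $20 = $13,629

COGS = $7,664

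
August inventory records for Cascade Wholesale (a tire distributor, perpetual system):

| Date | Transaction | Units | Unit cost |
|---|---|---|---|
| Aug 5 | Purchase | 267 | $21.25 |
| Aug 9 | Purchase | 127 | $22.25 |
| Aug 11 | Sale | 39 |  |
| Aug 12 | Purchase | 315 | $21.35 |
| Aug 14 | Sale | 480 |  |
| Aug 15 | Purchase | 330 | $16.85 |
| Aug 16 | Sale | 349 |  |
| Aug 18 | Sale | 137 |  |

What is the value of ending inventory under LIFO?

Aug 11, 39 sold [LIFO — newest first]: 39 @ $22.25 = $867.75
Aug 14, 480 sold [LIFO — newest first]: 315 @ $21.35 + 88 @ $22.25 + 77 @ $21.25 = $10,319.50
Aug 16, 349 sold [LIFO — newest first]: 330 @ $16.85 + 19 @ $21.25 = $5,964.25
Aug 18, 137 sold [LIFO — newest first]: 137 @ $21.25 = $2,911.25
Total COGS = $867.75 + $10,319.50 + $5,964.25 + $2,911.25 = $20,062.75
Ending inventory: 34 @ $21.25 = $722.50
Check: goods available $20,785.25 = COGS $20,062.75 + ending $722.50

Ending inventory = $722.50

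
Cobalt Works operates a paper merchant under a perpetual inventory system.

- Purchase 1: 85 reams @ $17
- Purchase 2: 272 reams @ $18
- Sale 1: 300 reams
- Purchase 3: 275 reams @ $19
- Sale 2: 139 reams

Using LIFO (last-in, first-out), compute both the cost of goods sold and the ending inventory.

COGS = $8,013; ending inventory = $3,553

Sale 1 (300) [LIFO — newest first]: 272 @ $18 + 28 @ $17 = $5,372
Sale 2 (139) [LIFO — newest first]: 139 @ $19 = $2,641
Total COGS = $5,372 + $2,641 = $8,013
Ending inventory: 57 @ $17 + 136 @ $19 = $3,553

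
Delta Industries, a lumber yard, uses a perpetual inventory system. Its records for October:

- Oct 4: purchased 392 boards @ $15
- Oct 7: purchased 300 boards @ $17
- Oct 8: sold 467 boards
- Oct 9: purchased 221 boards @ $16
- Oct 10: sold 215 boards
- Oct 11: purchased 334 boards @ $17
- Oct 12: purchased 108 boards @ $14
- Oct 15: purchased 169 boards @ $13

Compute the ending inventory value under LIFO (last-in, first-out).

Oct 8, 467 sold [LIFO — newest first]: 300 @ $17 + 167 @ $15 = $7,605
Oct 10, 215 sold [LIFO — newest first]: 215 @ $16 = $3,440
Total COGS = $7,605 + $3,440 = $11,045
Ending inventory: 225 @ $15 + 6 @ $16 + 334 @ $17 + 108 @ $14 + 169 @ $13 = $12,858
Check: goods available $23,903 = COGS $11,045 + ending $12,858

Ending inventory = $12,858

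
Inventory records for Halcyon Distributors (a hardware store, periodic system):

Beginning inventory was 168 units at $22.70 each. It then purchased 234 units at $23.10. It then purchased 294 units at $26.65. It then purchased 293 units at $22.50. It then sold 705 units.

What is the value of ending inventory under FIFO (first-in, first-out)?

Sale 1 (705) [FIFO — oldest first]: 168 @ $22.70 + 234 @ $23.10 + 294 @ $26.65 + 9 @ $22.50 = $17,256.60
Ending inventory: 284 @ $22.50 = $6,390.00

Ending inventory = $6,390.00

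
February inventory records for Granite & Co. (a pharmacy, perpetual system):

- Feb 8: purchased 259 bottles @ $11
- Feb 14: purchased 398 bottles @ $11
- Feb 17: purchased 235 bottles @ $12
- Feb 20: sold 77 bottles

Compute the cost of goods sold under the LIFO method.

Feb 20, 77 sold [LIFO — newest first]: 77 @ $12 = $924
Ending inventory: 259 @ $11 + 398 @ $11 + 158 @ $12 = $9,123

COGS = $924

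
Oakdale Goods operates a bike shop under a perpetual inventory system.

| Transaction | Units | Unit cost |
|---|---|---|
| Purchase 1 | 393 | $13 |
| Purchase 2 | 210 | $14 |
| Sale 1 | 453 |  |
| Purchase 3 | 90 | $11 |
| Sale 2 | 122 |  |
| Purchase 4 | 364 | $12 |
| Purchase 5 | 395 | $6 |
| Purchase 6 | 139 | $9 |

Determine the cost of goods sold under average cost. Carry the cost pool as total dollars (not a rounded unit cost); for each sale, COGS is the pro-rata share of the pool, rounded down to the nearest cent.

After Purchase 1: 393 on hand, pool $5,109.00 (≈ $13.0000 each)
After Purchase 2: 603 on hand, pool $8,049.00 (≈ $13.3483 each)
Sale 1, sell 453: 453/603 × $8,049.00 → $6,046.76
After Purchase 3: 240 on hand, pool $2,992.24 (≈ $12.4677 each)
Sale 2, sell 122: 122/240 × $2,992.24 → $1,521.05
After Purchase 4: 482 on hand, pool $5,839.19 (≈ $12.1145 each)
After Purchase 5: 877 on hand, pool $8,209.19 (≈ $9.3605 each)
After Purchase 6: 1016 on hand, pool $9,460.19 (≈ $9.3112 each)
Total COGS = $6,046.76 + $1,521.05 = $7,567.81
Ending inventory (cost pool remaining) = $9,460.19

COGS = $7,567.81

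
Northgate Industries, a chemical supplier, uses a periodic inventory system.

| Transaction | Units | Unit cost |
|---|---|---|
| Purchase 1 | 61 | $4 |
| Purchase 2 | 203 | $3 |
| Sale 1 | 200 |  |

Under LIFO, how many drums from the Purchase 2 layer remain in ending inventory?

Sale 1 (200) [LIFO — newest first]: 200 @ $3 = $600
Ending inventory: 61 @ $4 + 3 @ $3 = $253

3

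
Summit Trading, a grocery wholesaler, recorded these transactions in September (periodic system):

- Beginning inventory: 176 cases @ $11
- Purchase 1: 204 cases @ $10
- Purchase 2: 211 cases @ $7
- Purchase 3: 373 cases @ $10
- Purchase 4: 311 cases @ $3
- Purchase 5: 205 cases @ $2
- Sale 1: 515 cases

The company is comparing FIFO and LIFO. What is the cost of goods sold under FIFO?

COGS = $4,921

FIFO COGS: 176 @ $11 + 204 @ $10 + 135 @ $7 = $4,921
LIFO COGS: 205 @ $2 + 310 @ $3 = $1,340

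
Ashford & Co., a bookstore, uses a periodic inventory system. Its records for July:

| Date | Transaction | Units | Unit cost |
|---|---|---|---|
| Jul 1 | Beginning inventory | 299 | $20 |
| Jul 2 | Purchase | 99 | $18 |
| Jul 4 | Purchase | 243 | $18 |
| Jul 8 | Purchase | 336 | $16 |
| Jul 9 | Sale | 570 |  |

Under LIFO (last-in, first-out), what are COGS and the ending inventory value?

COGS = $9,588; ending inventory = $7,924

Jul 9, 570 sold [LIFO — newest first]: 336 @ $16 + 234 @ $18 = $9,588
Ending inventory: 299 @ $20 + 99 @ $18 + 9 @ $18 = $7,924
Check: goods available $17,512 = COGS $9,588 + ending $7,924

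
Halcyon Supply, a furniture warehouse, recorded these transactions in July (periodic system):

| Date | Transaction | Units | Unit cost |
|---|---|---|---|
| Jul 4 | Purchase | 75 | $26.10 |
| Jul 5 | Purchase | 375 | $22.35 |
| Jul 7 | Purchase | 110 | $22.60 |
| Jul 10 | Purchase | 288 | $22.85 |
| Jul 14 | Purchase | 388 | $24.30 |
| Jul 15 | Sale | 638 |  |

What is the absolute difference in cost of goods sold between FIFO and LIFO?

FIFO COGS: 75 @ $26.10 + 375 @ $22.35 + 110 @ $22.60 + 78 @ $22.85 = $14,607.05
LIFO COGS: 388 @ $24.30 + 250 @ $22.85 = $15,140.90
Difference = |$14,607.05 − $15,140.90| = $533.85

$533.85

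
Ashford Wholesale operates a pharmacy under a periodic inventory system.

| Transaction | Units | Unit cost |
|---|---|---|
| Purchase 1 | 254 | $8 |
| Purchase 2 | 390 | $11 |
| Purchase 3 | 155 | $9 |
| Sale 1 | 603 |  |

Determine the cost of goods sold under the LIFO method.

Sale 1 (603) [LIFO — newest first]: 155 @ $9 + 390 @ $11 + 58 @ $8 = $6,149
Ending inventory: 196 @ $8 = $1,568
Check: goods available $7,717 = COGS $6,149 + ending $1,568

COGS = $6,149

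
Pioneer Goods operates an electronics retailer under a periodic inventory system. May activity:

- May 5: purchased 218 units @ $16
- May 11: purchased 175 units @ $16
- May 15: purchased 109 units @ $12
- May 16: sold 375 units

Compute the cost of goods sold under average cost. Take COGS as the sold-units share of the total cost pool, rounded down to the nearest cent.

COGS = $5,674.30

May 16, sell 375: 375/502 × $7,596.00 → $5,674.30
Ending inventory (cost pool remaining) = $1,921.70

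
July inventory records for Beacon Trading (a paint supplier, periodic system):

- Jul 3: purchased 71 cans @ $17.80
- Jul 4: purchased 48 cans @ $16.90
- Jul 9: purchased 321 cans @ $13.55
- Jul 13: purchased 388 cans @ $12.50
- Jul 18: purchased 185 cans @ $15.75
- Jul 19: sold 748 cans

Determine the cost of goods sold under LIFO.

COGS = $10,135.00

Jul 19, 748 sold [LIFO — newest first]: 185 @ $15.75 + 388 @ $12.50 + 175 @ $13.55 = $10,135.00
Ending inventory: 71 @ $17.80 + 48 @ $16.90 + 146 @ $13.55 = $4,053.30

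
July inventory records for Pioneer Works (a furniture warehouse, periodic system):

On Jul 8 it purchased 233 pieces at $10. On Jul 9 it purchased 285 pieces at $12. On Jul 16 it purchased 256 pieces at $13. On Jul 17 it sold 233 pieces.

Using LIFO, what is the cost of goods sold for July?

COGS = $3,029

Jul 17, 233 sold [LIFO — newest first]: 233 @ $13 = $3,029
Ending inventory: 233 @ $10 + 285 @ $12 + 23 @ $13 = $6,049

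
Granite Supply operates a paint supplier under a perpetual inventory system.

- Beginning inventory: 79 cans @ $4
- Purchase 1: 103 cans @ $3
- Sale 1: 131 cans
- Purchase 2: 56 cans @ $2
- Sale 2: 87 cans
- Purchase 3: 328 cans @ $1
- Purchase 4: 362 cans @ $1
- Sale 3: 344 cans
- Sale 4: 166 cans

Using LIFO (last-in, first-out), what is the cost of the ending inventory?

Ending inventory = $260

Sale 1 (131) [LIFO — newest first]: 103 @ $3 + 28 @ $4 = $421
Sale 2 (87) [LIFO — newest first]: 56 @ $2 + 31 @ $4 = $236
Sale 3 (344) [LIFO — newest first]: 344 @ $1 = $344
Sale 4 (166) [LIFO — newest first]: 18 @ $1 + 148 @ $1 = $166
Total COGS = $421 + $236 + $344 + $166 = $1,167
Ending inventory: 20 @ $4 + 180 @ $1 = $260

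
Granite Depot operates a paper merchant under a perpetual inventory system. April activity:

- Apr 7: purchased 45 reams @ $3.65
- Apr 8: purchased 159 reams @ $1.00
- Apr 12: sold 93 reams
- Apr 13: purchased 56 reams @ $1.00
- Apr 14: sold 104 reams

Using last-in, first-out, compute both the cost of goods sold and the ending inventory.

Apr 12, 93 sold [LIFO — newest first]: 93 @ $1.00 = $93.00
Apr 14, 104 sold [LIFO — newest first]: 56 @ $1.00 + 48 @ $1.00 = $104.00
Total COGS = $93.00 + $104.00 = $197.00
Ending inventory: 45 @ $3.65 + 18 @ $1.00 = $182.25

COGS = $197.00; ending inventory = $182.25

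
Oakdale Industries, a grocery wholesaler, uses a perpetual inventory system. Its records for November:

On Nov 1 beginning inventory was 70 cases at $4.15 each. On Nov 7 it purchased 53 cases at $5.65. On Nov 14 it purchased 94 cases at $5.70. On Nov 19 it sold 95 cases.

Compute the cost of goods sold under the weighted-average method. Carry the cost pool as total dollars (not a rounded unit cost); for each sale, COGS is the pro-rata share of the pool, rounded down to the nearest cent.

After Nov 1: 70 on hand, pool $290.50 (≈ $4.1500 each)
After Nov 7: 123 on hand, pool $589.95 (≈ $4.7963 each)
After Nov 14: 217 on hand, pool $1,125.75 (≈ $5.1878 each)
Nov 19, sell 95: 95/217 × $1,125.75 → $492.83
Ending inventory (cost pool remaining) = $632.92

COGS = $492.83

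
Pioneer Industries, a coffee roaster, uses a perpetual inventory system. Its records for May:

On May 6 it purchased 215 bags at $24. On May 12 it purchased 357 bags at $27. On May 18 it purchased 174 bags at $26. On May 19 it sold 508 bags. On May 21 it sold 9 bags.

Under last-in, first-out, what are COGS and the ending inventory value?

COGS = $13,785; ending inventory = $5,538

May 19, 508 sold [LIFO — newest first]: 174 @ $26 + 334 @ $27 = $13,542
May 21, 9 sold [LIFO — newest first]: 9 @ $27 = $243
Total COGS = $13,542 + $243 = $13,785
Ending inventory: 215 @ $24 + 14 @ $27 = $5,538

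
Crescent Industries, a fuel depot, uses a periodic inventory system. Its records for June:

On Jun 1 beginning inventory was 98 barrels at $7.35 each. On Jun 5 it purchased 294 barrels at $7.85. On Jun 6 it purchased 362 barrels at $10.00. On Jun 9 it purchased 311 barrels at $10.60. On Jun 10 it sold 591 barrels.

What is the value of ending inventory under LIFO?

Jun 10, 591 sold [LIFO — newest first]: 311 @ $10.60 + 280 @ $10.00 = $6,096.60
Ending inventory: 98 @ $7.35 + 294 @ $7.85 + 82 @ $10.00 = $3,848.20

Ending inventory = $3,848.20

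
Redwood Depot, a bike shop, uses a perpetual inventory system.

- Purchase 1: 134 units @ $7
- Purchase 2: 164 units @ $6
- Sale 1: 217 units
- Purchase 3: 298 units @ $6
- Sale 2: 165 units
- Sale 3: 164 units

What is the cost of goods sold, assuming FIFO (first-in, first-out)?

COGS = $3,410

Sale 1 (217) [FIFO — oldest first]: 134 @ $7 + 83 @ $6 = $1,436
Sale 2 (165) [FIFO — oldest first]: 81 @ $6 + 84 @ $6 = $990
Sale 3 (164) [FIFO — oldest first]: 164 @ $6 = $984
Total COGS = $1,436 + $990 + $984 = $3,410
Ending inventory: 50 @ $6 = $300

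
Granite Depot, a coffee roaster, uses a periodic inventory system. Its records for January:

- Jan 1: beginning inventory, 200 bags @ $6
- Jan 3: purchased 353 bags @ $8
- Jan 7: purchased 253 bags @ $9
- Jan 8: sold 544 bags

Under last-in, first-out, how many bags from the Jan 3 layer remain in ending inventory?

62

Jan 8, 544 sold [LIFO — newest first]: 253 @ $9 + 291 @ $8 = $4,605
Ending inventory: 200 @ $6 + 62 @ $8 = $1,696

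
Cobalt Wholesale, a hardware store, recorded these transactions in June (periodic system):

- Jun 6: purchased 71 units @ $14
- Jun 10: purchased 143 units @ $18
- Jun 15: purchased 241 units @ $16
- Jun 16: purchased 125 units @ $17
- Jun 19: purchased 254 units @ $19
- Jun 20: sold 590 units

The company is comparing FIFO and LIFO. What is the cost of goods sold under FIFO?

FIFO COGS: 71 @ $14 + 143 @ $18 + 241 @ $16 + 125 @ $17 + 10 @ $19 = $9,739
LIFO COGS: 254 @ $19 + 125 @ $17 + 211 @ $16 = $10,327

COGS = $9,739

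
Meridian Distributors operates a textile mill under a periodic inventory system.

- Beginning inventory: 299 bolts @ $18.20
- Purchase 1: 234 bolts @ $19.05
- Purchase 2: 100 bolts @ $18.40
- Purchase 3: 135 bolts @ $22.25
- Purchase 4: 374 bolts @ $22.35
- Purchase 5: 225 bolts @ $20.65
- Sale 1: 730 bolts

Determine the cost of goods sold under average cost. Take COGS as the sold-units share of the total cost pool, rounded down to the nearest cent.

Sale 1, sell 730: 730/1367 × $27,748.40 → $14,818.09
Ending inventory (cost pool remaining) = $12,930.31

COGS = $14,818.09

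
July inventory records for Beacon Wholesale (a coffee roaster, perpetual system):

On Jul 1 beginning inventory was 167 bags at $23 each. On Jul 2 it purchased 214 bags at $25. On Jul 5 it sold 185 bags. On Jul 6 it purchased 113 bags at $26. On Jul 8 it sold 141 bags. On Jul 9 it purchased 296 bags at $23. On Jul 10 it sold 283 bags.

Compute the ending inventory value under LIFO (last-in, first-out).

Ending inventory = $4,165

Jul 5, 185 sold [LIFO — newest first]: 185 @ $25 = $4,625
Jul 8, 141 sold [LIFO — newest first]: 113 @ $26 + 28 @ $25 = $3,638
Jul 10, 283 sold [LIFO — newest first]: 283 @ $23 = $6,509
Total COGS = $4,625 + $3,638 + $6,509 = $14,772
Ending inventory: 167 @ $23 + 1 @ $25 + 13 @ $23 = $4,165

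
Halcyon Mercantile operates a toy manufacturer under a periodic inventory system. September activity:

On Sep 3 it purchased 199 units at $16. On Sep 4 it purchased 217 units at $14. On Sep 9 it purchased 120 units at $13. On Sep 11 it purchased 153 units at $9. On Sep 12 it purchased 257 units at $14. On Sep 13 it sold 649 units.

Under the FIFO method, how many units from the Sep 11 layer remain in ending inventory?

Sep 13, 649 sold [FIFO — oldest first]: 199 @ $16 + 217 @ $14 + 120 @ $13 + 113 @ $9 = $8,799
Ending inventory: 40 @ $9 + 257 @ $14 = $3,958
Check: goods available $12,757 = COGS $8,799 + ending $3,958

40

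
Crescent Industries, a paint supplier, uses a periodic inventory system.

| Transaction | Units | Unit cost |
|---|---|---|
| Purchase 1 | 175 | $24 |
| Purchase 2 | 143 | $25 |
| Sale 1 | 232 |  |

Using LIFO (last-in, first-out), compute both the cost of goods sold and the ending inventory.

Sale 1 (232) [LIFO — newest first]: 143 @ $25 + 89 @ $24 = $5,711
Ending inventory: 86 @ $24 = $2,064

COGS = $5,711; ending inventory = $2,064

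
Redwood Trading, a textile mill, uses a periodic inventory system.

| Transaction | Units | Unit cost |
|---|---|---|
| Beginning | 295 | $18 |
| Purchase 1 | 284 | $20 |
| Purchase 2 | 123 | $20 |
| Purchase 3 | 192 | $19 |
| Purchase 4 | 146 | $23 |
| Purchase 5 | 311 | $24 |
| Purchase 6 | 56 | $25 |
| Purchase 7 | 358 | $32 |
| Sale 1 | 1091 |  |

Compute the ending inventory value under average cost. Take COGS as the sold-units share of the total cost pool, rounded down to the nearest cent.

Ending inventory = $15,571.12

Sale 1, sell 1091: 1091/1765 × $40,776.00 → $25,204.88
Ending inventory (cost pool remaining) = $15,571.12
Check: goods available $40,776.00 = COGS $25,204.88 + ending $15,571.12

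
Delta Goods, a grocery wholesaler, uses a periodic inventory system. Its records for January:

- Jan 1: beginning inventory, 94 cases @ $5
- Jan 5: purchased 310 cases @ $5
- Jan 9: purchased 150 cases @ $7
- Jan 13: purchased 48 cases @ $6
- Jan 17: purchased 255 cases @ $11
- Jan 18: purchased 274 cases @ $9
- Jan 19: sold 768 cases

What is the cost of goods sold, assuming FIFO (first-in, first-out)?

COGS = $5,184

Jan 19, 768 sold [FIFO — oldest first]: 94 @ $5 + 310 @ $5 + 150 @ $7 + 48 @ $6 + 166 @ $11 = $5,184
Ending inventory: 89 @ $11 + 274 @ $9 = $3,445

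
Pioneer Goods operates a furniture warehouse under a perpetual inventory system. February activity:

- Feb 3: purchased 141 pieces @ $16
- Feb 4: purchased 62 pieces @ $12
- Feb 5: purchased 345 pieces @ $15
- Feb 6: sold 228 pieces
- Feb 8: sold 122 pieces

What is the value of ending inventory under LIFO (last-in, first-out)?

Ending inventory = $2,940

Feb 6, 228 sold [LIFO — newest first]: 228 @ $15 = $3,420
Feb 8, 122 sold [LIFO — newest first]: 117 @ $15 + 5 @ $12 = $1,815
Total COGS = $3,420 + $1,815 = $5,235
Ending inventory: 141 @ $16 + 57 @ $12 = $2,940
Check: goods available $8,175 = COGS $5,235 + ending $2,940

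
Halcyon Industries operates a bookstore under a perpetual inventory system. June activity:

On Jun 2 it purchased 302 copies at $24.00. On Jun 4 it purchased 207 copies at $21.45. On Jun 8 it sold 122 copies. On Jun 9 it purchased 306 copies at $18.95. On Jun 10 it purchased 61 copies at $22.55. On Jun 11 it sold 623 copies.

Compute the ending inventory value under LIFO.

Jun 8, 122 sold [LIFO — newest first]: 122 @ $21.45 = $2,616.90
Jun 11, 623 sold [LIFO — newest first]: 61 @ $22.55 + 306 @ $18.95 + 85 @ $21.45 + 171 @ $24.00 = $13,101.50
Total COGS = $2,616.90 + $13,101.50 = $15,718.40
Ending inventory: 131 @ $24.00 = $3,144.00

Ending inventory = $3,144.00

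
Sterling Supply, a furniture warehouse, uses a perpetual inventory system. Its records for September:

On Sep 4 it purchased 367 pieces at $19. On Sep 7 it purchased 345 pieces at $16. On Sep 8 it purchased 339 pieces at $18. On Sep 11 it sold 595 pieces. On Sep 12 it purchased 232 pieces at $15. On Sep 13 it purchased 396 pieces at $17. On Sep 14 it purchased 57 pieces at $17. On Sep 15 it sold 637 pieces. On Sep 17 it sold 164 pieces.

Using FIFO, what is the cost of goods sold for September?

Sep 11, 595 sold [FIFO — oldest first]: 367 @ $19 + 228 @ $16 = $10,621
Sep 15, 637 sold [FIFO — oldest first]: 117 @ $16 + 339 @ $18 + 181 @ $15 = $10,689
Sep 17, 164 sold [FIFO — oldest first]: 51 @ $15 + 113 @ $17 = $2,686
Total COGS = $10,621 + $10,689 + $2,686 = $23,996
Ending inventory: 283 @ $17 + 57 @ $17 = $5,780

COGS = $23,996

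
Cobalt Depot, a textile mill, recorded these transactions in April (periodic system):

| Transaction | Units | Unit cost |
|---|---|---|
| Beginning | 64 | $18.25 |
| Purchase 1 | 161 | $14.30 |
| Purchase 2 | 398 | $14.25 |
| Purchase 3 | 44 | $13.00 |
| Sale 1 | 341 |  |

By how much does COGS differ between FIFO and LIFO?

$319.05

FIFO COGS: 64 @ $18.25 + 161 @ $14.30 + 116 @ $14.25 = $5,123.30
LIFO COGS: 44 @ $13.00 + 297 @ $14.25 = $4,804.25
Difference = |$5,123.30 − $4,804.25| = $319.05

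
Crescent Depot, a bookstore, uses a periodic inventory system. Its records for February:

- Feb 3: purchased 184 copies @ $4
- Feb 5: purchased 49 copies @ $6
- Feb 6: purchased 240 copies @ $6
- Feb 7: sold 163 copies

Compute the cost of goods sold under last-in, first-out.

COGS = $978

Feb 7, 163 sold [LIFO — newest first]: 163 @ $6 = $978
Ending inventory: 184 @ $4 + 49 @ $6 + 77 @ $6 = $1,492
Check: goods available $2,470 = COGS $978 + ending $1,492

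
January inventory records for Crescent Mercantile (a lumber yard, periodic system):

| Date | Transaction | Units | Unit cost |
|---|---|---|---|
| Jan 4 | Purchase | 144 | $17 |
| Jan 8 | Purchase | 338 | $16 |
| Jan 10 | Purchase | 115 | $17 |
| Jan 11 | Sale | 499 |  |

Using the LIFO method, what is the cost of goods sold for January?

Jan 11, 499 sold [LIFO — newest first]: 115 @ $17 + 338 @ $16 + 46 @ $17 = $8,145
Ending inventory: 98 @ $17 = $1,666

COGS = $8,145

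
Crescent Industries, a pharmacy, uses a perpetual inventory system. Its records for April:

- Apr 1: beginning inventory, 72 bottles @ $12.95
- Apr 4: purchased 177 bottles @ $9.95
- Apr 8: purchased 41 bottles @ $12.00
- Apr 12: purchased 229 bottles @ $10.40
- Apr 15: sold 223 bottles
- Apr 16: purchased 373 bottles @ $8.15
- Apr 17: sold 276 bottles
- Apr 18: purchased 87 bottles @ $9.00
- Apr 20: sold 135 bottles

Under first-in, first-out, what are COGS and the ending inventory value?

COGS = $6,504.40; ending inventory = $2,885.70

Apr 15, 223 sold [FIFO — oldest first]: 72 @ $12.95 + 151 @ $9.95 = $2,434.85
Apr 17, 276 sold [FIFO — oldest first]: 26 @ $9.95 + 41 @ $12.00 + 209 @ $10.40 = $2,924.30
Apr 20, 135 sold [FIFO — oldest first]: 20 @ $10.40 + 115 @ $8.15 = $1,145.25
Total COGS = $2,434.85 + $2,924.30 + $1,145.25 = $6,504.40
Ending inventory: 258 @ $8.15 + 87 @ $9.00 = $2,885.70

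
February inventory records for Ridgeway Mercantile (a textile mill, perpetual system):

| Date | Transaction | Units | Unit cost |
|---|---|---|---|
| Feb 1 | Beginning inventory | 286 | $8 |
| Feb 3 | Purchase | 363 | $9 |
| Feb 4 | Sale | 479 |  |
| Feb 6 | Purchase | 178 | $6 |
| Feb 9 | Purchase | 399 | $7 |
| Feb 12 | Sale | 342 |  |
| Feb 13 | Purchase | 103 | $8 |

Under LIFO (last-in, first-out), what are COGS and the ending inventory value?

Feb 4, 479 sold [LIFO — newest first]: 363 @ $9 + 116 @ $8 = $4,195
Feb 12, 342 sold [LIFO — newest first]: 342 @ $7 = $2,394
Total COGS = $4,195 + $2,394 = $6,589
Ending inventory: 170 @ $8 + 178 @ $6 + 57 @ $7 + 103 @ $8 = $3,651
Check: goods available $10,240 = COGS $6,589 + ending $3,651

COGS = $6,589; ending inventory = $3,651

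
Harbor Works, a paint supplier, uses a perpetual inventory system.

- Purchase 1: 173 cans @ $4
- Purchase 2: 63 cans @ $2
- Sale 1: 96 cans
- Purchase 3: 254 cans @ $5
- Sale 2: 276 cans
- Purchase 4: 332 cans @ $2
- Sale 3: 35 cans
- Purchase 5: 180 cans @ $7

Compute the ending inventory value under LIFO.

Ending inventory = $2,326

Sale 1 (96) [LIFO — newest first]: 63 @ $2 + 33 @ $4 = $258
Sale 2 (276) [LIFO — newest first]: 254 @ $5 + 22 @ $4 = $1,358
Sale 3 (35) [LIFO — newest first]: 35 @ $2 = $70
Total COGS = $258 + $1,358 + $70 = $1,686
Ending inventory: 118 @ $4 + 297 @ $2 + 180 @ $7 = $2,326
Check: goods available $4,012 = COGS $1,686 + ending $2,326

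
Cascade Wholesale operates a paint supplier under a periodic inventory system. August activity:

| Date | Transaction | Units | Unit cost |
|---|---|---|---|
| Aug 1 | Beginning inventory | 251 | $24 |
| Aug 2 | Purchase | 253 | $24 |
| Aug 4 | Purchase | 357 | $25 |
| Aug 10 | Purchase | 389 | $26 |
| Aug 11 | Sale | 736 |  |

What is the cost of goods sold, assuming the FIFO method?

COGS = $17,896

Aug 11, 736 sold [FIFO — oldest first]: 251 @ $24 + 253 @ $24 + 232 @ $25 = $17,896
Ending inventory: 125 @ $25 + 389 @ $26 = $13,239
Check: goods available $31,135 = COGS $17,896 + ending $13,239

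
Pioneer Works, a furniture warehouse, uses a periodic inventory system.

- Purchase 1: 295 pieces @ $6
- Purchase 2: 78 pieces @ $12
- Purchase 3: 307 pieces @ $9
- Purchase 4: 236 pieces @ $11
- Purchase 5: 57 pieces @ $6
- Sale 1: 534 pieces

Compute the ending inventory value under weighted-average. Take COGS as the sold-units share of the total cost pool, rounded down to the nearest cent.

Sale 1, sell 534: 534/973 × $8,407.00 → $4,613.91
Ending inventory (cost pool remaining) = $3,793.09

Ending inventory = $3,793.09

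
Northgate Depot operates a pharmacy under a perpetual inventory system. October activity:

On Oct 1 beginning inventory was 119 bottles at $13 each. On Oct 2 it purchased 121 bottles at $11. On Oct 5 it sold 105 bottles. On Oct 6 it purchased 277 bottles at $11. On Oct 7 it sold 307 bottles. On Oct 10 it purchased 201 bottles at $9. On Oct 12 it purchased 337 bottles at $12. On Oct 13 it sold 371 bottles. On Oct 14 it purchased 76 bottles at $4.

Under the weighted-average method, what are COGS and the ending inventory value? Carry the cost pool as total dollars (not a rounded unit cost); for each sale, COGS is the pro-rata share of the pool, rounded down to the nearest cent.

After Oct 1: 119 on hand, pool $1,547.00 (≈ $13.0000 each)
After Oct 2: 240 on hand, pool $2,878.00 (≈ $11.9917 each)
Oct 5, sell 105: 105/240 × $2,878.00 → $1,259.12
After Oct 6: 412 on hand, pool $4,665.88 (≈ $11.3250 each)
Oct 7, sell 307: 307/412 × $4,665.88 → $3,476.76
After Oct 10: 306 on hand, pool $2,998.12 (≈ $9.7978 each)
After Oct 12: 643 on hand, pool $7,042.12 (≈ $10.9520 each)
Oct 13, sell 371: 371/643 × $7,042.12 → $4,063.18
After Oct 14: 348 on hand, pool $3,282.94 (≈ $9.4337 each)
Total COGS = $1,259.12 + $3,476.76 + $4,063.18 = $8,799.06
Ending inventory (cost pool remaining) = $3,282.94

COGS = $8,799.06; ending inventory = $3,282.94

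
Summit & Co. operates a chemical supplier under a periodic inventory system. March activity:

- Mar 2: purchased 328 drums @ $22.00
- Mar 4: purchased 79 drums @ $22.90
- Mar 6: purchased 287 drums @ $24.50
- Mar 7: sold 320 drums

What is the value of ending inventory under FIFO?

Ending inventory = $9,016.60

Mar 7, 320 sold [FIFO — oldest first]: 320 @ $22.00 = $7,040.00
Ending inventory: 8 @ $22.00 + 79 @ $22.90 + 287 @ $24.50 = $9,016.60
Check: goods available $16,056.60 = COGS $7,040.00 + ending $9,016.60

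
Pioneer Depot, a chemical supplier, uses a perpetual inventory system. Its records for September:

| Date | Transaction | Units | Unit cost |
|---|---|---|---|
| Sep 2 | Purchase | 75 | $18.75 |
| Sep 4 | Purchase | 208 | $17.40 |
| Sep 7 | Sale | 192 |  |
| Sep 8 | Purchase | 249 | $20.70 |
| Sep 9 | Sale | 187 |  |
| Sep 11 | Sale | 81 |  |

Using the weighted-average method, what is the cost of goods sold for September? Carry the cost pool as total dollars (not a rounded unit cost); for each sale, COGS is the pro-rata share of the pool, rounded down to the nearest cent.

COGS = $8,746.04

After Sep 2: 75 on hand, pool $1,406.25 (≈ $18.7500 each)
After Sep 4: 283 on hand, pool $5,025.45 (≈ $17.7578 each)
Sep 7, sell 192: 192/283 × $5,025.45 → $3,409.49
After Sep 8: 340 on hand, pool $6,770.26 (≈ $19.9125 each)
Sep 9, sell 187: 187/340 × $6,770.26 → $3,723.64
Sep 11, sell 81: 81/153 × $3,046.62 → $1,612.91
Total COGS = $3,409.49 + $3,723.64 + $1,612.91 = $8,746.04
Ending inventory (cost pool remaining) = $1,433.71
Check: goods available $10,179.75 = COGS $8,746.04 + ending $1,433.71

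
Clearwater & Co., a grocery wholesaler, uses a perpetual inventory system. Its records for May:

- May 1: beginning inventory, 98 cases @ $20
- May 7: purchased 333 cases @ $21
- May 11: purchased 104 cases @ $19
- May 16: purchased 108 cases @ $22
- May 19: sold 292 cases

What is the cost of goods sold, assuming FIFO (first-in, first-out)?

May 19, 292 sold [FIFO — oldest first]: 98 @ $20 + 194 @ $21 = $6,034
Ending inventory: 139 @ $21 + 104 @ $19 + 108 @ $22 = $7,271

COGS = $6,034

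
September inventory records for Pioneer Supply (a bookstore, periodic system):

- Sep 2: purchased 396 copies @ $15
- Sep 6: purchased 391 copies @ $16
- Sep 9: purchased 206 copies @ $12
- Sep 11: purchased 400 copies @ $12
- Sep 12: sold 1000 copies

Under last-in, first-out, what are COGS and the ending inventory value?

Sep 12, 1000 sold [LIFO — newest first]: 400 @ $12 + 206 @ $12 + 391 @ $16 + 3 @ $15 = $13,573
Ending inventory: 393 @ $15 = $5,895
Check: goods available $19,468 = COGS $13,573 + ending $5,895

COGS = $13,573; ending inventory = $5,895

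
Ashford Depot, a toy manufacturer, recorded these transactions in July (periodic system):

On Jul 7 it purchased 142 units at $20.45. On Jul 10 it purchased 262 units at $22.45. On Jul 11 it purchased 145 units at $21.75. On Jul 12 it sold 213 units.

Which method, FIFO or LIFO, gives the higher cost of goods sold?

LIFO

FIFO COGS: 142 @ $20.45 + 71 @ $22.45 = $4,497.85
LIFO COGS: 145 @ $21.75 + 68 @ $22.45 = $4,680.35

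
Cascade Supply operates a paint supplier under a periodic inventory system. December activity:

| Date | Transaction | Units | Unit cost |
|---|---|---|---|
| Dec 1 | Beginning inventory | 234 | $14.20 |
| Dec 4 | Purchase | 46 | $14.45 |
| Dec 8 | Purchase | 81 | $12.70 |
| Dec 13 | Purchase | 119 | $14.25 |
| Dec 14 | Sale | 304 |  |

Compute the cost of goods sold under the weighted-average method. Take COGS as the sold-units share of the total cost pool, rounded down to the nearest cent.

COGS = $4,250.90

Dec 14, sell 304: 304/480 × $6,711.95 → $4,250.90
Ending inventory (cost pool remaining) = $2,461.05
Check: goods available $6,711.95 = COGS $4,250.90 + ending $2,461.05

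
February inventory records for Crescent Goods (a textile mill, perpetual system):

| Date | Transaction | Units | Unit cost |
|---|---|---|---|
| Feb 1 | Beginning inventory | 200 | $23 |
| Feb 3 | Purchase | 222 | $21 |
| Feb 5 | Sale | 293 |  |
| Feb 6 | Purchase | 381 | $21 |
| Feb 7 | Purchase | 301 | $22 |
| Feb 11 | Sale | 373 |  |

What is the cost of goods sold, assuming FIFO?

Feb 5, 293 sold [FIFO — oldest first]: 200 @ $23 + 93 @ $21 = $6,553
Feb 11, 373 sold [FIFO — oldest first]: 129 @ $21 + 244 @ $21 = $7,833
Total COGS = $6,553 + $7,833 = $14,386
Ending inventory: 137 @ $21 + 301 @ $22 = $9,499

COGS = $14,386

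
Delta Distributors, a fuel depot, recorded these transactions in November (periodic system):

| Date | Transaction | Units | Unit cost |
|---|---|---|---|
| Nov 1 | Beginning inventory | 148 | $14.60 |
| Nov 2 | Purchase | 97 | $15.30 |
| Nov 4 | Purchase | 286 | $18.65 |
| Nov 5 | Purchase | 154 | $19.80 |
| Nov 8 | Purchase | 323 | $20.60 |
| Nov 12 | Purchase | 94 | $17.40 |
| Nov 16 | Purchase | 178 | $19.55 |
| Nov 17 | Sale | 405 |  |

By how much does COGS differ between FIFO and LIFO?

$1,226.40

FIFO COGS: 148 @ $14.60 + 97 @ $15.30 + 160 @ $18.65 = $6,628.90
LIFO COGS: 178 @ $19.55 + 94 @ $17.40 + 133 @ $20.60 = $7,855.30
Difference = |$6,628.90 − $7,855.30| = $1,226.40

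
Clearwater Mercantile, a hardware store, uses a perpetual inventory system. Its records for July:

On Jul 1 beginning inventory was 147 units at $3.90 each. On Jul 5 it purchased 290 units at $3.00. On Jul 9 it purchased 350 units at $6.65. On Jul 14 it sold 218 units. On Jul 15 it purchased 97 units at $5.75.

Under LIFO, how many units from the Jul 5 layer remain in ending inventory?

Jul 14, 218 sold [LIFO — newest first]: 218 @ $6.65 = $1,449.70
Ending inventory: 147 @ $3.90 + 290 @ $3.00 + 132 @ $6.65 + 97 @ $5.75 = $2,878.85
Check: goods available $4,328.55 = COGS $1,449.70 + ending $2,878.85

290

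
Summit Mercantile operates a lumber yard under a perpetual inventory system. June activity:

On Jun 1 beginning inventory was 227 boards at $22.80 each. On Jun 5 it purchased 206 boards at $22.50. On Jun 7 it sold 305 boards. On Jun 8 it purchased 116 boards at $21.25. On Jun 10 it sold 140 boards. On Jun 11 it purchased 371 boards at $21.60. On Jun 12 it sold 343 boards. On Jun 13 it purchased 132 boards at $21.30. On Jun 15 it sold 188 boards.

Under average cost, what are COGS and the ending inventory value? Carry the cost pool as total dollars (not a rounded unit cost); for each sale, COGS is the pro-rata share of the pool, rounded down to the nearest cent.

COGS = $21,467.36; ending inventory = $1,633.44

After Jun 1: 227 on hand, pool $5,175.60 (≈ $22.8000 each)
After Jun 5: 433 on hand, pool $9,810.60 (≈ $22.6573 each)
Jun 7, sell 305: 305/433 × $9,810.60 → $6,910.46
After Jun 8: 244 on hand, pool $5,365.14 (≈ $21.9883 each)
Jun 10, sell 140: 140/244 × $5,365.14 → $3,078.35
After Jun 11: 475 on hand, pool $10,300.39 (≈ $21.6850 each)
Jun 12, sell 343: 343/475 × $10,300.39 → $7,437.96
After Jun 13: 264 on hand, pool $5,674.03 (≈ $21.4925 each)
Jun 15, sell 188: 188/264 × $5,674.03 → $4,040.59
Total COGS = $6,910.46 + $3,078.35 + $7,437.96 + $4,040.59 = $21,467.36
Ending inventory (cost pool remaining) = $1,633.44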